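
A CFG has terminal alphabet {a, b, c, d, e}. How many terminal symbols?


Terminal symbols: a, b, c, d, e
Counting each: a (#1), b (#2), c (#3), d (#4), e (#5)
Total = 5

5


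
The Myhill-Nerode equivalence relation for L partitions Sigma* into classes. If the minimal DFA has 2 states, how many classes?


Myhill-Nerode theorem:
Number of equivalence classes = number of states in minimal DFA
Minimal DFA states = 2
Therefore equivalence classes = 2

2


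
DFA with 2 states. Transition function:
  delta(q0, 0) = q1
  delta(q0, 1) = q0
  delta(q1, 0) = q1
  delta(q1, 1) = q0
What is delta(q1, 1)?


Looking up transition function:
delta(q1, 1) in the table
Row: q1, Column: 1
Result: q0

q0


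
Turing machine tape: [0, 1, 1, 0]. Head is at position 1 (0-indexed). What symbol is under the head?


Tape: [0, 1, 1, 0]
Positions: 0 1 2 3
Values:    0 1 1 0
Head at position 1
tape[1] = 1

1


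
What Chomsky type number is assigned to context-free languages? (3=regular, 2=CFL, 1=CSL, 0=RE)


Chomsky hierarchy levels:
  Type 3: Regular (DFA/NFA/regex)
  Type 2: Context-free (PDA)
  Type 1: Context-sensitive
  Type 0: Recursively enumerable (TM)
'context-free' corresponds to Type 2

2


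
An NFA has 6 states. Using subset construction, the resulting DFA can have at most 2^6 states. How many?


NFA has 6 states
Subset construction: each DFA state = subset of NFA states
Maximum subsets = 2^6
2^6 = 64

64


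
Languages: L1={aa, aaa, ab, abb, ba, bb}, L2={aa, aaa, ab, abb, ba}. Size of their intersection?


L1 = {aa, aaa, ab, abb, ba, bb}
L2 = {aa, aaa, ab, abb, ba}
Checking each string in L1 against L2:
  'aa': in L2? Yes
  'aaa': in L2? Yes
  'ab': in L2? Yes
  'abb': in L2? Yes
  'ba': in L2? Yes
  'bb': in L2? No
Intersection = {aa, aaa, ab, abb, ba}
|L1 ∩ L2| = 5

5


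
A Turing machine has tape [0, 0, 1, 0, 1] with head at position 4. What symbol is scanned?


Tape: [0, 0, 1, 0, 1]
Positions: 0 1 2 3 4
Values:    0 0 1 0 1
Head at position 4
tape[4] = 1

1


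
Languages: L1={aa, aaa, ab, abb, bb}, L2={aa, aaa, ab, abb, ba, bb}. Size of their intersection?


L1 = {aa, aaa, ab, abb, bb}
L2 = {aa, aaa, ab, abb, ba, bb}
Checking each string in L1 against L2:
  'aa': in L2? Yes
  'aaa': in L2? Yes
  'ab': in L2? Yes
  'abb': in L2? Yes
  'bb': in L2? Yes
Intersection = {aa, aaa, ab, abb, bb}
|L1 ∩ L2| = 5

5


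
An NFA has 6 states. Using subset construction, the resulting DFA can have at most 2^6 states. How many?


NFA has 6 states
Subset construction: each DFA state = subset of NFA states
Maximum subsets = 2^6
2^6 = 64

64


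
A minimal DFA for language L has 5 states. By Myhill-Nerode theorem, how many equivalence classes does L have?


Myhill-Nerode theorem:
Number of equivalence classes = number of states in minimal DFA
Minimal DFA states = 5
Therefore equivalence classes = 5

5


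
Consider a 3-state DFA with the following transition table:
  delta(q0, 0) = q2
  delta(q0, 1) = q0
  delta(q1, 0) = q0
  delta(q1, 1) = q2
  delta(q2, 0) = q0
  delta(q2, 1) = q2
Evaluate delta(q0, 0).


Looking up transition function:
delta(q0, 0) in the table
Row: q0, Column: 0
Result: q2

q2


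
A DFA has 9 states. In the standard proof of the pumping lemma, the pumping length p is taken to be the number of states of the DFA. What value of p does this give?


Pumping lemma for regular languages (standard proof):
Take p = |Q|, the number of DFA states.
Any string of length >= |Q| passes through |Q|+1 states while reading its first |Q| symbols,
so by pigeonhole some state repeats, giving the loop that can be pumped.
Here |Q| = 9
Therefore the proof uses p = 9

9


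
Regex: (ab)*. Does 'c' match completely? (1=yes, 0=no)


Pattern: (ab)*
String: 'c'
Pattern requires: zero or more repetitions of 'ab'
Length 1 is odd -> cannot be (ab)* -> no match
Result: 0

0


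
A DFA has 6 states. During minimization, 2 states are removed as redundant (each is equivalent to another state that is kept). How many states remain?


Original DFA: 6 states
Redundant states removed: 2
Minimized states = original - removed
= 6 - 2
= 4

4


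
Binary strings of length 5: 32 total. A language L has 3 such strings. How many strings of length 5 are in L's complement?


Alphabet: {0,1}
String length: 5
Total strings of length 5 = 2^5 = 32
Strings in L = 3
Complement = total - |L|
= 32 - 3
= 29

29


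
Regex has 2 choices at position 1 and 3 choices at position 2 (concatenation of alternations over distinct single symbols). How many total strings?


First group: 2 alternatives
Second group: 3 alternatives
Concatenation: each choice from group 1 pairs with each from group 2
Total = 2 x 3 = 6

6


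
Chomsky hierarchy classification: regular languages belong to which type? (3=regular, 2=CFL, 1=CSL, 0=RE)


Chomsky hierarchy levels:
  Type 3: Regular (DFA/NFA/regex)
  Type 2: Context-free (PDA)
  Type 1: Context-sensitive
  Type 0: Recursively enumerable (TM)
'regular' corresponds to Type 3

3


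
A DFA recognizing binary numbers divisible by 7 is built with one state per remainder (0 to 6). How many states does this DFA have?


Divisibility by 7 is tracked via the remainder mod 7: 0, 1, ..., 6
The construction assigns one state to each remainder
Number of remainders = 7

7


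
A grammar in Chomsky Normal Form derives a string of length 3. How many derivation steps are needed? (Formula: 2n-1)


Chomsky Normal Form derivation:
String length n = 3
Each step either:
  - Splits a nonterminal into two (n-1 such steps)
  - Converts a nonterminal to terminal (n such steps)
Total = (n-1) + n = 2n - 1
= 2(3) - 1
= 6 - 1
= 5

5


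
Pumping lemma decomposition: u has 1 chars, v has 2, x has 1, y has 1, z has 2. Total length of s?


|s| = |u| + |v| + |x| + |y| + |z|
= 1 + 2 + 1 + 1 + 2
= 3 + 1 + 3
= 4 + 3
= 7

7


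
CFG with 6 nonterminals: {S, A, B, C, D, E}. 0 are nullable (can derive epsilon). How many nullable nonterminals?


Nonterminals: {S, A, B, C, D, E}
A nonterminal is nullable if it can derive epsilon
Counting nullable nonterminals: 0
Total nullable = 0

0


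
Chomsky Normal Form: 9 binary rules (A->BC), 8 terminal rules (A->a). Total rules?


CNF allows two rule forms:
  A -> BC (binary): 9 rules
  A -> a (terminal): 8 rules
Total = 9 + 8 = 17

17


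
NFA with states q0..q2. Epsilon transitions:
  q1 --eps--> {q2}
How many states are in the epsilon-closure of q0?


Starting from q0
Initialize closure = {q0}
q0 has no outgoing epsilon transitions -> nothing to add
Final closure: {q0}
Size = 1

1


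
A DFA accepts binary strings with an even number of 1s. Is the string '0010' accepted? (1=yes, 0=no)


DFA has 2 states: q_even (start, accept=yes) and q_odd
Processing string '0010' character by character:
  Position 0: read '0', 1-count=0 -> q_even (no change)
  Position 1: read '0', 1-count=0 -> q_even (no change)
  Position 2: read '1', 1-count=1 -> q_odd
  Position 3: read '0', 1-count=1 -> q_odd (no change)
Final state: q_odd, total 1s = 1 (odd); the DFA requires an even count -> reject

0


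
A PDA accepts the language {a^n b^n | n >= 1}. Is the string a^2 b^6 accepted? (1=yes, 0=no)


Language requires equal numbers of a's and b's
PDA pushes for each 'a', pops for each 'b'
Number of a's = 2
Number of b's = 6
2 != 6 -> Reject

0


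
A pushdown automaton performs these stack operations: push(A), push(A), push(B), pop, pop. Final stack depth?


Tracing stack operations:
  push(A) -> stack = [A], depth=1
  push(A) -> stack = [A,A], depth=2
  push(B) -> stack = [A,A,B], depth=3
  pop -> removed B, stack = [A,A], depth=2
  pop -> removed A, stack = [A], depth=1
Final depth = 1

1


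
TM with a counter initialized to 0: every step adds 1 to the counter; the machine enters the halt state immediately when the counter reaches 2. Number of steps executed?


Counter starts at 0. Counting sequence:
  Step 1: counter = 1
  Step 2: counter = 2
Counter reached 2 -> halt
Total steps = 2

2


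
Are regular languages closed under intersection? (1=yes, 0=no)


Regular languages are closed under:
- Union (DFA product construction)
- Intersection (DFA product construction)
- Complement (swap accept/reject states)
- Concatenation (NFA construction)
- Kleene star (NFA construction)
intersection is in this list
Therefore: closed

1


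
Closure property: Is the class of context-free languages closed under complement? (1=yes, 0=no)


CFL closure properties:
  Closed under: union, concatenation, Kleene star
  NOT closed under: intersection, complement
Operation 'complement' is in not-closed list -> No (not closed)

0


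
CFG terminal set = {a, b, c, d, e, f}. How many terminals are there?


Terminal symbols: a, b, c, d, e, f
Counting each: a (#1), b (#2), c (#3), d (#4), e (#5), f (#6)
Total = 6

6


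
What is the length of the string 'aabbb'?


String: 'aabbb'
Counting characters:
  'a' appears 2 time(s)
  'b' appears 3 time(s)
Total length = 2 + 3 = 5

5


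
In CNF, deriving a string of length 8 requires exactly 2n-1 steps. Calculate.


Chomsky Normal Form derivation:
String length n = 8
Each step either:
  - Splits a nonterminal into two (n-1 such steps)
  - Converts a nonterminal to terminal (n such steps)
Total = (n-1) + n = 2n - 1
= 2(8) - 1
= 16 - 1
= 15

15


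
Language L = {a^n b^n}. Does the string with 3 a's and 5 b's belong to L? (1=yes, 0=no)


Language requires equal numbers of a's and b's
PDA pushes for each 'a', pops for each 'b'
Number of a's = 3
Number of b's = 5
3 != 5 -> Reject

0


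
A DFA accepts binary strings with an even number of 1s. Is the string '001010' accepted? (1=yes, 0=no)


DFA has 2 states: q_even (start, accept=yes) and q_odd
Processing string '001010' character by character:
  Position 0: read '0', 1-count=0 -> q_even (no change)
  Position 1: read '0', 1-count=0 -> q_even (no change)
  Position 2: read '1', 1-count=1 -> q_odd
  Position 3: read '0', 1-count=1 -> q_odd (no change)
  Position 4: read '1', 1-count=2 -> q_even
  Position 5: read '0', 1-count=2 -> q_even (no change)
Final state: q_even, total 1s = 2 (even); the DFA requires an even count -> accept

1


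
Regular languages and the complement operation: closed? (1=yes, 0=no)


Regular languages are closed under all standard operations:
- Union: Yes (product construction)
- Intersection: Yes (product construction)
- Complement: Yes (swap accept/reject)
- Concatenation: Yes (NFA construction)
Operation: complement -> Closed

1


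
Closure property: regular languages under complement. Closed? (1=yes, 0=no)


Regular languages are closed under:
- Union (DFA product construction)
- Intersection (DFA product construction)
- Complement (swap accept/reject states)
- Concatenation (NFA construction)
- Kleene star (NFA construction)
complement is in this list
Therefore: closed

1


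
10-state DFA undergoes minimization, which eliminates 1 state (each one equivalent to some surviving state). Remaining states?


Original DFA: 10 states
Redundant states removed: 1
Minimized states = original - removed
= 10 - 1
= 9

9


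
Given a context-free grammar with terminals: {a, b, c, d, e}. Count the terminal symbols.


Terminal symbols: a, b, c, d, e
Counting each: a (#1), b (#2), c (#3), d (#4), e (#5)
Total = 5

5


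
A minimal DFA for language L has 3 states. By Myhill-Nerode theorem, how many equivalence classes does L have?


Myhill-Nerode theorem:
Number of equivalence classes = number of states in minimal DFA
Minimal DFA states = 3
Therefore equivalence classes = 3

3


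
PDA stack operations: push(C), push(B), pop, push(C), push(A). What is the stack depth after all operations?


Tracing stack operations:
  push(C) -> stack = [C], depth=1
  push(B) -> stack = [C,B], depth=2
  pop -> removed B, stack = [C], depth=1
  push(C) -> stack = [C,C], depth=2
  push(A) -> stack = [C,C,A], depth=3
Final depth = 3

3


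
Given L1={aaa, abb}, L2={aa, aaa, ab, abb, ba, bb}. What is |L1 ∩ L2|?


L1 = {aaa, abb}
L2 = {aa, aaa, ab, abb, ba, bb}
Checking each string in L1 against L2:
  'aaa': in L2? Yes
  'abb': in L2? Yes
Intersection = {aaa, abb}
|L1 ∩ L2| = 2

2


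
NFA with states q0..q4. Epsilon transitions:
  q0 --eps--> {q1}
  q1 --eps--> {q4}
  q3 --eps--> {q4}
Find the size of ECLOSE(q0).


Starting from q0
Initialize closure = {q0}
Follow epsilon from q0 -> add q1
Follow epsilon from q1 -> add q4
Final closure: {q0, q1, q4}
Size = 3

3


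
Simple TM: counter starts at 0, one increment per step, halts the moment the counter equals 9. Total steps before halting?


Counter starts at 0. Counting sequence:
  Step 1: counter = 1
  Step 2: counter = 2
  Step 3: counter = 3
  Step 4: counter = 4
  Step 5: counter = 5
  Step 6: counter = 6
  ...
  Step 9: counter = 9
Counter reached 9 -> halt
Total steps = 9

9


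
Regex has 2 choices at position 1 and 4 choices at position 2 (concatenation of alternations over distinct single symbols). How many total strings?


First group: 2 alternatives
Second group: 4 alternatives
Concatenation: each choice from group 1 pairs with each from group 2
Total = 2 x 4 = 8

8


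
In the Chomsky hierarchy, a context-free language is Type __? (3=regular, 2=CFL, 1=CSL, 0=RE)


Chomsky hierarchy levels:
  Type 3: Regular (DFA/NFA/regex)
  Type 2: Context-free (PDA)
  Type 1: Context-sensitive
  Type 0: Recursively enumerable (TM)
'context-free' corresponds to Type 2

2


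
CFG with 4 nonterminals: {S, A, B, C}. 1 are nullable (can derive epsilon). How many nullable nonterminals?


Nonterminals: {S, A, B, C}
A nonterminal is nullable if it can derive epsilon
Counting nullable nonterminals: 1
Total nullable = 1

1


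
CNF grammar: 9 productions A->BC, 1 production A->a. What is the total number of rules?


CNF allows two rule forms:
  A -> BC (binary): 9 rules
  A -> a (terminal): 1 rule
Total = 9 + 1 = 10

10


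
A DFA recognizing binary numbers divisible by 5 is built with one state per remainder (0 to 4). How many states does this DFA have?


Divisibility by 5 is tracked via the remainder mod 5: 0, 1, ..., 4
The construction assigns one state to each remainder
Number of remainders = 5

5


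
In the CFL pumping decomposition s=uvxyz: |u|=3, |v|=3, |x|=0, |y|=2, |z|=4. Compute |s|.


|s| = |u| + |v| + |x| + |y| + |z|
= 3 + 3 + 0 + 2 + 4
= 6 + 0 + 6
= 6 + 6
= 12

12


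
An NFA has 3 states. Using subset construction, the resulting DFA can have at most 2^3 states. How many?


NFA has 3 states
Subset construction: each DFA state = subset of NFA states
Maximum subsets = 2^3
2^3 = 8

8


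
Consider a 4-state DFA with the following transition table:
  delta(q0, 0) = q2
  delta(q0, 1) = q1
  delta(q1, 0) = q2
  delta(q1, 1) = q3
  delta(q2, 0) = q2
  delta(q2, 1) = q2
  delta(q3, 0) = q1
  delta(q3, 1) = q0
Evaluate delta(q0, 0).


Looking up transition function:
delta(q0, 0) in the table
Row: q0, Column: 0
Result: q2

q2


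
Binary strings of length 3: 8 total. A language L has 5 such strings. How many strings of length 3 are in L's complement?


Alphabet: {0,1}
String length: 3
Total strings of length 3 = 2^3 = 8
Strings in L = 5
Complement = total - |L|
= 8 - 5
= 3

3


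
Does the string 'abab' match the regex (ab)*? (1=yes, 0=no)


Pattern: (ab)*
String: 'abab'
Pattern requires: zero or more repetitions of 'ab'
Pairs: ['ab', 'ab']
All pairs are 'ab'? Yes
Result: 1

1


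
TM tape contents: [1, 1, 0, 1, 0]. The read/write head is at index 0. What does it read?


Tape: [1, 1, 0, 1, 0]
Positions: 0 1 2 3 4
Values:    1 1 0 1 0
Head at position 0
tape[0] = 1

1


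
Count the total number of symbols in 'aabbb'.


String: 'aabbb'
Counting characters:
  'a' appears 2 time(s)
  'b' appears 3 time(s)
Total length = 2 + 3 = 5

5


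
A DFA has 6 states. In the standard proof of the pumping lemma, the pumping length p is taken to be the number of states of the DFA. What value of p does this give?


Pumping lemma for regular languages (standard proof):
Take p = |Q|, the number of DFA states.
Any string of length >= |Q| passes through |Q|+1 states while reading its first |Q| symbols,
so by pigeonhole some state repeats, giving the loop that can be pumped.
Here |Q| = 6
Therefore the proof uses p = 6

6


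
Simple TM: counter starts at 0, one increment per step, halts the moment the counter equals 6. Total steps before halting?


Counter starts at 0. Counting sequence:
  Step 1: counter = 1
  Step 2: counter = 2
  Step 3: counter = 3
  Step 4: counter = 4
  Step 5: counter = 5
  Step 6: counter = 6
Counter reached 6 -> halt
Total steps = 6

6


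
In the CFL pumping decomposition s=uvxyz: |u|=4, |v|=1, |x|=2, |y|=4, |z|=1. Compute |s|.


|s| = |u| + |v| + |x| + |y| + |z|
= 4 + 1 + 2 + 4 + 1
= 5 + 2 + 5
= 7 + 5
= 12

12


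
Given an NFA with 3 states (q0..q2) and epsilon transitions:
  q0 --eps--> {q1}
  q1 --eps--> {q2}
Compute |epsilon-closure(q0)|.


Starting from q0
Initialize closure = {q0}
Follow epsilon from q0 -> add q1
Follow epsilon from q1 -> add q2
Final closure: {q0, q1, q2}
Size = 3

3


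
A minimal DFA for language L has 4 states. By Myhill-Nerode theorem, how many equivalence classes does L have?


Myhill-Nerode theorem:
Number of equivalence classes = number of states in minimal DFA
Minimal DFA states = 4
Therefore equivalence classes = 4

4


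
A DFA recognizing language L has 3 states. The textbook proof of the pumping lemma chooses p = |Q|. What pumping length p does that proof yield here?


Pumping lemma for regular languages (standard proof):
Take p = |Q|, the number of DFA states.
Any string of length >= |Q| passes through |Q|+1 states while reading its first |Q| symbols,
so by pigeonhole some state repeats, giving the loop that can be pumped.
Here |Q| = 3
Therefore the proof uses p = 3

3


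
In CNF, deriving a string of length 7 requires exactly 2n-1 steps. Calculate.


Chomsky Normal Form derivation:
String length n = 7
Each step either:
  - Splits a nonterminal into two (n-1 such steps)
  - Converts a nonterminal to terminal (n such steps)
Total = (n-1) + n = 2n - 1
= 2(7) - 1
= 14 - 1
= 13

13


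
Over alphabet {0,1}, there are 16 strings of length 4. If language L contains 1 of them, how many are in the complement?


Alphabet: {0,1}
String length: 4
Total strings of length 4 = 2^4 = 16
Strings in L = 1
Complement = total - |L|
= 16 - 1
= 15

15


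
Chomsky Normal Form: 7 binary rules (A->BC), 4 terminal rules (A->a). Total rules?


CNF allows two rule forms:
  A -> BC (binary): 7 rules
  A -> a (terminal): 4 rules
Total = 7 + 4 = 11

11


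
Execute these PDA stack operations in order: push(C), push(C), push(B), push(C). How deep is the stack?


Tracing stack operations:
  push(C) -> stack = [C], depth=1
  push(C) -> stack = [C,C], depth=2
  push(B) -> stack = [C,C,B], depth=3
  push(C) -> stack = [C,C,B,C], depth=4
Final depth = 4

4


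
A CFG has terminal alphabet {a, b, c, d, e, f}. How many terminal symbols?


Terminal symbols: a, b, c, d, e, f
Counting each: a (#1), b (#2), c (#3), d (#4), e (#5), f (#6)
Total = 6

6


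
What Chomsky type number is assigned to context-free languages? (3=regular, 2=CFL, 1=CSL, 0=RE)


Chomsky hierarchy levels:
  Type 3: Regular (DFA/NFA/regex)
  Type 2: Context-free (PDA)
  Type 1: Context-sensitive
  Type 0: Recursively enumerable (TM)
'context-free' corresponds to Type 2

2


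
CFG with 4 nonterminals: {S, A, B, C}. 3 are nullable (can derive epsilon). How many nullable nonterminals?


Nonterminals: {S, A, B, C}
A nonterminal is nullable if it can derive epsilon
Counting nullable nonterminals: 3
Total nullable = 3

3


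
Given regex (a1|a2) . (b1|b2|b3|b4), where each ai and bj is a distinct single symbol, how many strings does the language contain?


First group: 2 alternatives
Second group: 4 alternatives
Concatenation: each choice from group 1 pairs with each from group 2
Total = 2 x 4 = 8

8


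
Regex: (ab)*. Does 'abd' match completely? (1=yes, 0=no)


Pattern: (ab)*
String: 'abd'
Pattern requires: zero or more repetitions of 'ab'
Length 3 is odd -> cannot be (ab)* -> no match
Result: 0

0


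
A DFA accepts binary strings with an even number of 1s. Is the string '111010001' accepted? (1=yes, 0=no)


DFA has 2 states: q_even (start, accept=yes) and q_odd
Processing string '111010001' character by character:
  Position 0: read '1', 1-count=1 -> q_odd
  Position 1: read '1', 1-count=2 -> q_even
  Position 2: read '1', 1-count=3 -> q_odd
  Position 3: read '0', 1-count=3 -> q_odd (no change)
  Position 4: read '1', 1-count=4 -> q_even
  Position 5: read '0', 1-count=4 -> q_even (no change)
  Position 6: read '0', 1-count=4 -> q_even (no change)
  Position 7: read '0', 1-count=4 -> q_even (no change)
  Position 8: read '1', 1-count=5 -> q_odd
Final state: q_odd, total 1s = 5 (odd); the DFA requires an even count -> reject

0


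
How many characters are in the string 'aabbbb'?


String: 'aabbbb'
Counting characters:
  'a' appears 2 time(s)
  'b' appears 4 time(s)
Total length = 2 + 4 = 6

6


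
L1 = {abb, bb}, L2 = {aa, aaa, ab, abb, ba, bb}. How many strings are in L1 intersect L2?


L1 = {abb, bb}
L2 = {aa, aaa, ab, abb, ba, bb}
Checking each string in L1 against L2:
  'abb': in L2? Yes
  'bb': in L2? Yes
Intersection = {abb, bb}
|L1 ∩ L2| = 2

2


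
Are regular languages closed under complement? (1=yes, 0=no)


Regular languages are closed under:
- Union (DFA product construction)
- Intersection (DFA product construction)
- Complement (swap accept/reject states)
- Concatenation (NFA construction)
- Kleene star (NFA construction)
complement is in this list
Therefore: closed

1


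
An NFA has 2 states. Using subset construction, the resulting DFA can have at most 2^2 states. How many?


NFA has 2 states
Subset construction: each DFA state = subset of NFA states
Maximum subsets = 2^2
2^2 = 4

4


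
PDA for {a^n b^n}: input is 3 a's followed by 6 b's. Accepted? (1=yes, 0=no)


Language requires equal numbers of a's and b's
PDA pushes for each 'a', pops for each 'b'
Number of a's = 3
Number of b's = 6
3 != 6 -> Reject

0


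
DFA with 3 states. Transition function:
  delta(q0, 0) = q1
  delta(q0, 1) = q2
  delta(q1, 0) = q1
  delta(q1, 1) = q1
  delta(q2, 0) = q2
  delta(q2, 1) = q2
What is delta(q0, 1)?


Looking up transition function:
delta(q0, 1) in the table
Row: q0, Column: 1
Result: q2

q2


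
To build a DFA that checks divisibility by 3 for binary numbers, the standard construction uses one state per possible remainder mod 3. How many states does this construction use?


Divisibility by 3 is tracked via the remainder mod 3: 0, 1, ..., 2
The construction assigns one state to each remainder
Number of remainders = 3

3


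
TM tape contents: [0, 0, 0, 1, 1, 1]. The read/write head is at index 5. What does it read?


Tape: [0, 0, 0, 1, 1, 1]
Positions: 0 1 2 3 4 5
Values:    0 0 0 1 1 1
Head at position 5
tape[5] = 1

1


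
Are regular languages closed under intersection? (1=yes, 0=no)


Regular languages are closed under all standard operations:
- Union: Yes (product construction)
- Intersection: Yes (product construction)
- Complement: Yes (swap accept/reject)
- Concatenation: Yes (NFA construction)
Operation: intersection -> Closed

1


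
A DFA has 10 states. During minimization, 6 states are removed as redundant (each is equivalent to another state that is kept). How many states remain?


Original DFA: 10 states
Redundant states removed: 6
Minimized states = original - removed
= 10 - 6
= 4

4


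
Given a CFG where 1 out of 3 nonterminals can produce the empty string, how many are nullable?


Nonterminals: {S, A, B}
A nonterminal is nullable if it can derive epsilon
Counting nullable nonterminals: 1
Total nullable = 1

1


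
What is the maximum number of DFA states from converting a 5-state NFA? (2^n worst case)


NFA has 5 states
Subset construction: each DFA state = subset of NFA states
Maximum subsets = 2^5
2^5 = 32

32


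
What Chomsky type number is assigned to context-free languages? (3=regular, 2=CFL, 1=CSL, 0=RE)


Chomsky hierarchy levels:
  Type 3: Regular (DFA/NFA/regex)
  Type 2: Context-free (PDA)
  Type 1: Context-sensitive
  Type 0: Recursively enumerable (TM)
'context-free' corresponds to Type 2

2


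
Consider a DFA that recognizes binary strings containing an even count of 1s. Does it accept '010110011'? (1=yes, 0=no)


DFA has 2 states: q_even (start, accept=yes) and q_odd
Processing string '010110011' character by character:
  Position 0: read '0', 1-count=0 -> q_even (no change)
  Position 1: read '1', 1-count=1 -> q_odd
  Position 2: read '0', 1-count=1 -> q_odd (no change)
  Position 3: read '1', 1-count=2 -> q_even
  Position 4: read '1', 1-count=3 -> q_odd
  Position 5: read '0', 1-count=3 -> q_odd (no change)
  Position 6: read '0', 1-count=3 -> q_odd (no change)
  Position 7: read '1', 1-count=4 -> q_even
  Position 8: read '1', 1-count=5 -> q_odd
Final state: q_odd, total 1s = 5 (odd); the DFA requires an even count -> reject

0


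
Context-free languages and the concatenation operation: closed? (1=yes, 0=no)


CFL closure properties:
  Closed under: union, concatenation, Kleene star
  NOT closed under: intersection, complement
Operation 'concatenation' is in closed list -> Yes (closed)

1


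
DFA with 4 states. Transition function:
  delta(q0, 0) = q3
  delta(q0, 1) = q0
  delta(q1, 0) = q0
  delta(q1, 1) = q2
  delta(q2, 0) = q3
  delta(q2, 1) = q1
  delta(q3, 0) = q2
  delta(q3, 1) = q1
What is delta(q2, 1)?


Looking up transition function:
delta(q2, 1) in the table
Row: q2, Column: 1
Result: q1

q1


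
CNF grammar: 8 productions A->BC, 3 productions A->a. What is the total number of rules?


CNF allows two rule forms:
  A -> BC (binary): 8 rules
  A -> a (terminal): 3 rules
Total = 8 + 3 = 11

11


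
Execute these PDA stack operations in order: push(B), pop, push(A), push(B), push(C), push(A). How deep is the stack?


Tracing stack operations:
  push(B) -> stack = [B], depth=1
  pop -> removed B, stack = [], depth=0
  push(A) -> stack = [A], depth=1
  push(B) -> stack = [A,B], depth=2
  push(C) -> stack = [A,B,C], depth=3
  push(A) -> stack = [A,B,C,A], depth=4
Final depth = 4

4


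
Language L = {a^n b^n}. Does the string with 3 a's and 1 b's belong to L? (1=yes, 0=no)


Language requires equal numbers of a's and b's
PDA pushes for each 'a', pops for each 'b'
Number of a's = 3
Number of b's = 1
3 != 1 -> Reject

0


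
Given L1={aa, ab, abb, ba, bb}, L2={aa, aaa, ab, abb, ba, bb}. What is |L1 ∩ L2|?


L1 = {aa, ab, abb, ba, bb}
L2 = {aa, aaa, ab, abb, ba, bb}
Checking each string in L1 against L2:
  'aa': in L2? Yes
  'ab': in L2? Yes
  'abb': in L2? Yes
  'ba': in L2? Yes
  'bb': in L2? Yes
Intersection = {aa, ab, abb, ba, bb}
|L1 ∩ L2| = 5

5


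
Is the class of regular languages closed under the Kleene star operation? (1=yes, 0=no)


Regular languages are closed under:
- Union (DFA product construction)
- Intersection (DFA product construction)
- Complement (swap accept/reject states)
- Concatenation (NFA construction)
- Kleene star (NFA construction)
Kleene star is in this list
Therefore: closed

1


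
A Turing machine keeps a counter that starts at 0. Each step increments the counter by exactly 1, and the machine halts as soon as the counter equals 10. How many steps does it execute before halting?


Counter starts at 0. Counting sequence:
  Step 1: counter = 1
  Step 2: counter = 2
  Step 3: counter = 3
  Step 4: counter = 4
  Step 5: counter = 5
  Step 6: counter = 6
  ...
  Step 10: counter = 10
Counter reached 10 -> halt
Total steps = 10

10


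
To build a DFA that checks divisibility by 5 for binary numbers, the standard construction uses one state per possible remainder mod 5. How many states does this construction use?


Divisibility by 5 is tracked via the remainder mod 5: 0, 1, ..., 4
The construction assigns one state to each remainder
Number of remainders = 5

5


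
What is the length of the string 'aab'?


String: 'aab'
Counting characters:
  'a' appears 2 time(s)
  'b' appears 1 time(s)
Total length = 2 + 1 = 3

3


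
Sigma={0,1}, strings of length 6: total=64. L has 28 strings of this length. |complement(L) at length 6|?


Alphabet: {0,1}
String length: 6
Total strings of length 6 = 2^6 = 64
Strings in L = 28
Complement = total - |L|
= 64 - 28
= 36

36


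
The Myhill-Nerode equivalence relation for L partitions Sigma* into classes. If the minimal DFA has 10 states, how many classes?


Myhill-Nerode theorem:
Number of equivalence classes = number of states in minimal DFA
Minimal DFA states = 10
Therefore equivalence classes = 10

10


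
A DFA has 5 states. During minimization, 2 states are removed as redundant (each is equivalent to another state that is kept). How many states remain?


Original DFA: 5 states
Redundant states removed: 2
Minimized states = original - removed
= 5 - 2
= 3

3


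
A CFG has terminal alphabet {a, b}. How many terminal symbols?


Terminal symbols: a, b
Counting each: a (#1), b (#2)
Total = 2

2


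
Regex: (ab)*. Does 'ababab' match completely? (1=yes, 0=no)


Pattern: (ab)*
String: 'ababab'
Pattern requires: zero or more repetitions of 'ab'
Pairs: ['ab', 'ab', 'ab']
All pairs are 'ab'? Yes
Result: 1

1


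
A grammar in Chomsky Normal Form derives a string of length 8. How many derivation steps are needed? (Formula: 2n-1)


Chomsky Normal Form derivation:
String length n = 8
Each step either:
  - Splits a nonterminal into two (n-1 such steps)
  - Converts a nonterminal to terminal (n such steps)
Total = (n-1) + n = 2n - 1
= 2(8) - 1
= 16 - 1
= 15

15


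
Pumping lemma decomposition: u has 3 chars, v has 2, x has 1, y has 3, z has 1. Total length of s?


|s| = |u| + |v| + |x| + |y| + |z|
= 3 + 2 + 1 + 3 + 1
= 5 + 1 + 4
= 6 + 4
= 10

10


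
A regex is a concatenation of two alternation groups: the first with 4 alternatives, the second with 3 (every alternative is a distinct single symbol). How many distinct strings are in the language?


First group: 4 alternatives
Second group: 3 alternatives
Concatenation: each choice from group 1 pairs with each from group 2
Total = 4 x 3 = 12

12


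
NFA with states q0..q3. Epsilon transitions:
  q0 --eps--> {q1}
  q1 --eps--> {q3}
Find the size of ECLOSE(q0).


Starting from q0
Initialize closure = {q0}
Follow epsilon from q0 -> add q1
Follow epsilon from q1 -> add q3
Final closure: {q0, q1, q3}
Size = 3

3


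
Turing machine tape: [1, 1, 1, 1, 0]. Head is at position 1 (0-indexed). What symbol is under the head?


Tape: [1, 1, 1, 1, 0]
Positions: 0 1 2 3 4
Values:    1 1 1 1 0
Head at position 1
tape[1] = 1

1


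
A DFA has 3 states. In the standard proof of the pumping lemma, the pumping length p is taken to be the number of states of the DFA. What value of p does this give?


Pumping lemma for regular languages (standard proof):
Take p = |Q|, the number of DFA states.
Any string of length >= |Q| passes through |Q|+1 states while reading its first |Q| symbols,
so by pigeonhole some state repeats, giving the loop that can be pumped.
Here |Q| = 3
Therefore the proof uses p = 3

3


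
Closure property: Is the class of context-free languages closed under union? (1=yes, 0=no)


CFL closure properties:
  Closed under: union, concatenation, Kleene star
  NOT closed under: intersection, complement
Operation 'union' is in closed list -> Yes (closed)

1


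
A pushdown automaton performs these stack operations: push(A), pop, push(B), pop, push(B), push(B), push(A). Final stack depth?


Tracing stack operations:
  push(A) -> stack = [A], depth=1
  pop -> removed A, stack = [], depth=0
  push(B) -> stack = [B], depth=1
  pop -> removed B, stack = [], depth=0
  push(B) -> stack = [B], depth=1
  push(B) -> stack = [B,B], depth=2
  push(A) -> stack = [B,B,A], depth=3
Final depth = 3

3


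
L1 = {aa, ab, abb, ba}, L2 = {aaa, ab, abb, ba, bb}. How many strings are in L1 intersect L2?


L1 = {aa, ab, abb, ba}
L2 = {aaa, ab, abb, ba, bb}
Checking each string in L1 against L2:
  'aa': in L2? No
  'ab': in L2? Yes
  'abb': in L2? Yes
  'ba': in L2? Yes
Intersection = {ab, abb, ba}
|L1 ∩ L2| = 3

3


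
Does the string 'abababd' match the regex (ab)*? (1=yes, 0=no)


Pattern: (ab)*
String: 'abababd'
Pattern requires: zero or more repetitions of 'ab'
Length 7 is odd -> cannot be (ab)* -> no match
Result: 0

0


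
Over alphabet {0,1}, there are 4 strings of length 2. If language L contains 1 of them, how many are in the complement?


Alphabet: {0,1}
String length: 2
Total strings of length 2 = 2^2 = 4
Strings in L = 1
Complement = total - |L|
= 4 - 1
= 3

3


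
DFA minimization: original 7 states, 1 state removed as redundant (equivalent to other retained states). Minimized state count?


Original DFA: 7 states
Redundant states removed: 1
Minimized states = original - removed
= 7 - 1
= 6

6


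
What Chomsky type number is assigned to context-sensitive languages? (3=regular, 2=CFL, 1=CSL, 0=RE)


Chomsky hierarchy levels:
  Type 3: Regular (DFA/NFA/regex)
  Type 2: Context-free (PDA)
  Type 1: Context-sensitive
  Type 0: Recursively enumerable (TM)
'context-sensitive' corresponds to Type 1

1


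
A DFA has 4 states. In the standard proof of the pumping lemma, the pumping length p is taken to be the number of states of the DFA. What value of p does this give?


Pumping lemma for regular languages (standard proof):
Take p = |Q|, the number of DFA states.
Any string of length >= |Q| passes through |Q|+1 states while reading its first |Q| symbols,
so by pigeonhole some state repeats, giving the loop that can be pumped.
Here |Q| = 4
Therefore the proof uses p = 4

4


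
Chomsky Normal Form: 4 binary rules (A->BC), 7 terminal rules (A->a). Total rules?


CNF allows two rule forms:
  A -> BC (binary): 4 rules
  A -> a (terminal): 7 rules
Total = 4 + 7 = 11

11


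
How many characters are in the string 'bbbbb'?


String: 'bbbbb'
Counting characters:
  'b' appears 5 time(s)
Total length = 0 + 5 = 5

5


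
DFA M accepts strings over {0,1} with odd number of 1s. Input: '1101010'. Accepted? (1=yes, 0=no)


DFA has 2 states: q_even (start, accept=no) and q_odd
Processing string '1101010' character by character:
  Position 0: read '1', 1-count=1 -> q_odd
  Position 1: read '1', 1-count=2 -> q_even
  Position 2: read '0', 1-count=2 -> q_even (no change)
  Position 3: read '1', 1-count=3 -> q_odd
  Position 4: read '0', 1-count=3 -> q_odd (no change)
  Position 5: read '1', 1-count=4 -> q_even
  Position 6: read '0', 1-count=4 -> q_even (no change)
Final state: q_even, total 1s = 4 (even); the DFA requires an odd count -> reject

0


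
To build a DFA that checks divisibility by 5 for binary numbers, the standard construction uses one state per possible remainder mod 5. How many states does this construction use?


Divisibility by 5 is tracked via the remainder mod 5: 0, 1, ..., 4
The construction assigns one state to each remainder
Number of remainders = 5

5


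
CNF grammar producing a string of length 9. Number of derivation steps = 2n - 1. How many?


Chomsky Normal Form derivation:
String length n = 9
Each step either:
  - Splits a nonterminal into two (n-1 such steps)
  - Converts a nonterminal to terminal (n such steps)
Total = (n-1) + n = 2n - 1
= 2(9) - 1
= 18 - 1
= 17

17


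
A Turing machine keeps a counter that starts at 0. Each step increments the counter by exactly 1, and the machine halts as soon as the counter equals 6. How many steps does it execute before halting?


Counter starts at 0. Counting sequence:
  Step 1: counter = 1
  Step 2: counter = 2
  Step 3: counter = 3
  Step 4: counter = 4
  Step 5: counter = 5
  Step 6: counter = 6
Counter reached 6 -> halt
Total steps = 6

6


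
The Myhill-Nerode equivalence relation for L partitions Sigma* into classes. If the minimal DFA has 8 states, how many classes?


Myhill-Nerode theorem:
Number of equivalence classes = number of states in minimal DFA
Minimal DFA states = 8
Therefore equivalence classes = 8

8


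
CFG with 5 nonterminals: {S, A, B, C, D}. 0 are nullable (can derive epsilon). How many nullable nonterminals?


Nonterminals: {S, A, B, C, D}
A nonterminal is nullable if it can derive epsilon
Counting nullable nonterminals: 0
Total nullable = 0

0


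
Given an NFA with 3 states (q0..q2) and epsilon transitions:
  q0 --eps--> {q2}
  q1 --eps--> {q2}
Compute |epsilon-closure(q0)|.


Starting from q0
Initialize closure = {q0}
Follow epsilon from q0 -> add q2
Final closure: {q0, q2}
Size = 2

2


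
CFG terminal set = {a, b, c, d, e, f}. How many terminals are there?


Terminal symbols: a, b, c, d, e, f
Counting each: a (#1), b (#2), c (#3), d (#4), e (#5), f (#6)
Total = 6

6


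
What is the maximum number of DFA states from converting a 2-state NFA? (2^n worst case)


NFA has 2 states
Subset construction: each DFA state = subset of NFA states
Maximum subsets = 2^2
2^2 = 4

4


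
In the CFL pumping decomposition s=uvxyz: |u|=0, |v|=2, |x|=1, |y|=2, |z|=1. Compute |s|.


|s| = |u| + |v| + |x| + |y| + |z|
= 0 + 2 + 1 + 2 + 1
= 2 + 1 + 3
= 3 + 3
= 6

6


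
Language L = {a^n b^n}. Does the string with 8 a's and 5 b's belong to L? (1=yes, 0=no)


Language requires equal numbers of a's and b's
PDA pushes for each 'a', pops for each 'b'
Number of a's = 8
Number of b's = 5
8 != 5 -> Reject

0


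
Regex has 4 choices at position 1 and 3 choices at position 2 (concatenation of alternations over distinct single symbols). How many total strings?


First group: 4 alternatives
Second group: 3 alternatives
Concatenation: each choice from group 1 pairs with each from group 2
Total = 4 x 3 = 12

12


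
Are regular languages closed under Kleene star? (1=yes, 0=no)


Regular languages are closed under:
- Union (DFA product construction)
- Intersection (DFA product construction)
- Complement (swap accept/reject states)
- Concatenation (NFA construction)
- Kleene star (NFA construction)
Kleene star is in this list
Therefore: closed

1


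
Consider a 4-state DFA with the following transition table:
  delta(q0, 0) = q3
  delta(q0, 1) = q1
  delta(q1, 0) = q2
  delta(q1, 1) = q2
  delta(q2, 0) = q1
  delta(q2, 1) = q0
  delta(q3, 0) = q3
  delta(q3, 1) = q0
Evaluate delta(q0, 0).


Looking up transition function:
delta(q0, 0) in the table
Row: q0, Column: 0
Result: q3

q3


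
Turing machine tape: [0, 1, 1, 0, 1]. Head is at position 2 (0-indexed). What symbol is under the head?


Tape: [0, 1, 1, 0, 1]
Positions: 0 1 2 3 4
Values:    0 1 1 0 1
Head at position 2
tape[2] = 1

1


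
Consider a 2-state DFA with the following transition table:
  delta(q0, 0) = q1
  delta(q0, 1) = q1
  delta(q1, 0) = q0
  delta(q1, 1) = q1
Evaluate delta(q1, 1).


Looking up transition function:
delta(q1, 1) in the table
Row: q1, Column: 1
Result: q1

q1


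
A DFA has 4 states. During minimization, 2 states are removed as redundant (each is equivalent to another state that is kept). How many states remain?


Original DFA: 4 states
Redundant states removed: 2
Minimized states = original - removed
= 4 - 2
= 2

2


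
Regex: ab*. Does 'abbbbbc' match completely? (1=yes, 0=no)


Pattern: ab*
String: 'abbbbbc'
Pattern requires: exactly one 'a' followed by zero or more 'b's
First char is 'a' -> OK
Rest 'bbbbbc': all b's? No
Result: 0

0


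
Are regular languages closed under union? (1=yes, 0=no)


Regular languages are closed under:
- Union (DFA product construction)
- Intersection (DFA product construction)
- Complement (swap accept/reject states)
- Concatenation (NFA construction)
- Kleene star (NFA construction)
union is in this list
Therefore: closed

1
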